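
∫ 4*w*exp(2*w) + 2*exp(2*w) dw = 2*w*exp(2*w) + C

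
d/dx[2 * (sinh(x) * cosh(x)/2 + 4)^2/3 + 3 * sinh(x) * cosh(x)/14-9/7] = sinh(4*x)/12 + 121*cosh(2*x)/42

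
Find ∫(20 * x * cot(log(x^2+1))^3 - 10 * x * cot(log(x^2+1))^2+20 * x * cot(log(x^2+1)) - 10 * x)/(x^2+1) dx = 5*(1 - cot(log(x^2 + 1)))*cot(log(x^2 + 1)) + C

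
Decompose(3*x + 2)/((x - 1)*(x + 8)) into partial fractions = 22/(9*(x + 8)) + 5/(9*(x - 1))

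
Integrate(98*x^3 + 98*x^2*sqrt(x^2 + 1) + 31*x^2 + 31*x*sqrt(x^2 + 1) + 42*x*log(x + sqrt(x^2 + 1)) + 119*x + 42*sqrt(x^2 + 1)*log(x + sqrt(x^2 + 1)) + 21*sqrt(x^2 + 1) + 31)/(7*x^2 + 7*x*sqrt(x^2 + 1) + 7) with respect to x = 7*x^2 + 31*x/7 + 3*log(x + sqrt(x^2 + 1))^2 + 3*log(x + sqrt(x^2 + 1)) + C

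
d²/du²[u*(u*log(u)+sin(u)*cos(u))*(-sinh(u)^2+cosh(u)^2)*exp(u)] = (u^2*log(u) + 4*u*log(u) - 3*u*sin(2*u)/2 + 2*u*cos(2*u) + 2*u + 2*log(u) + sin(2*u) + 2*cos(2*u) + 3)*exp(u)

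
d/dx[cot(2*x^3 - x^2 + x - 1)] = (-6*x^2 + 2*x - 1)/sin(2*x^3 - x^2 + x - 1)^2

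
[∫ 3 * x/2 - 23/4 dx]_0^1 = -5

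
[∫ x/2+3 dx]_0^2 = 7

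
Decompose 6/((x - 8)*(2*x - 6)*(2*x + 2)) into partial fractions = 1/(24*(x + 1)) - 3/(40*(x - 3)) + 1/(30*(x - 8))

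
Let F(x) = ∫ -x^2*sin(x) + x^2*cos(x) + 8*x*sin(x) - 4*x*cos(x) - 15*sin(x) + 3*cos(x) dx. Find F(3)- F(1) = -4*sin(1) - 4*cos(1)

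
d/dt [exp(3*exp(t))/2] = 3*exp(t + 3*exp(t))/2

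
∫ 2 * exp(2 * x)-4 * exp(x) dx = (exp(x) - 2)^2 + C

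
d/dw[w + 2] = 1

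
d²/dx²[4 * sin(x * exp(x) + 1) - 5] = 4*(-x^2*exp(x)*sin(x*exp(x) + 1) - 2*x*exp(x)*sin(x*exp(x) + 1) + x*cos(x*exp(x) + 1) - exp(x)*sin(x*exp(x) + 1) + 2*cos(x*exp(x) + 1))*exp(x)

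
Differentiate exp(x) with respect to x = exp(x)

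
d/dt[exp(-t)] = -exp(-t)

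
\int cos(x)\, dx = sin(x) + C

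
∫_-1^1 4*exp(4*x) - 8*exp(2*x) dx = -(-2 + exp(-2))^2 + (-2 + exp(2))^2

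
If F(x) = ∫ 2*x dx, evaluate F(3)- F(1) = 8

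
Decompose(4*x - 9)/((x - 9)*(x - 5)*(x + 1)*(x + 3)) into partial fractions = 7/(64*(x + 3)) - 13/(120*(x + 1)) - 11/(192*(x - 5)) + 9/(160*(x - 9))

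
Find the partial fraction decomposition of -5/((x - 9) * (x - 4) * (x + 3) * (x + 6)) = 1/(90*(x + 6)) - 5/(252*(x + 3)) + 1/(70*(x - 4)) - 1/(180*(x - 9))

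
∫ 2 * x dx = x^2 + C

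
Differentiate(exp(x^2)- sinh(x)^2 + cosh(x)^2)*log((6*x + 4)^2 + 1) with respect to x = (72*x^3*exp(x^2)*log(36*x^2 + 48*x + 17) + 96*x^2*exp(x^2)*log(36*x^2 + 48*x + 17) + 34*x*exp(x^2)*log(36*x^2 + 48*x + 17) + 72*x*exp(x^2) + 72*x + 48*exp(x^2) + 48)/(36*x^2 + 48*x + 17)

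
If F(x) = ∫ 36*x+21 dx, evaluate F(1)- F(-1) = 42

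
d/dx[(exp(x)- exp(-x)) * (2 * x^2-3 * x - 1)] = (2*x^2*exp(2*x) + 2*x^2 + x*exp(2*x) - 7*x - 4*exp(2*x) + 2)*exp(-x)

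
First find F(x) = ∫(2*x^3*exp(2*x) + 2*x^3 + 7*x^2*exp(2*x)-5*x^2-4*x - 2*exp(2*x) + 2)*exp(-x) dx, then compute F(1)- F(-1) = -2*exp(-1) + 2*E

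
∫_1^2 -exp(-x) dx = -exp(-1) + exp(-2)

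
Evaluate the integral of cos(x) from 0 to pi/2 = 1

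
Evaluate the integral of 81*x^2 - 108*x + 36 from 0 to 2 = 72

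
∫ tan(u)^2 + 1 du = tan(u) + C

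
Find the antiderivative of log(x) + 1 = x*log(x) + C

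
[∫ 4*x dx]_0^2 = 8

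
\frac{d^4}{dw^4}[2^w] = 2^w*log(2)^4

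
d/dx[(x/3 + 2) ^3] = x^2/9 + 4*x/3 + 4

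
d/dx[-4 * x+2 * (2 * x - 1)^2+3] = 16*x - 12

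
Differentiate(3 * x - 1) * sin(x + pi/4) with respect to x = 3*x*cos(x + pi/4) + 3*sin(x + pi/4) - cos(x + pi/4)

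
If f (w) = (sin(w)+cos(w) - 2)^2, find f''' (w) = -8*cos(2*w) + 4*sqrt(2)*cos(w + pi/4)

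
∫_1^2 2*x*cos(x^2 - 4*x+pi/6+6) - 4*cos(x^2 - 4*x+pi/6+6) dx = -sin(pi/6 + 3) + sin(pi/6 + 2)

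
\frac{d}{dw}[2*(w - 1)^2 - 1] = 4*w - 4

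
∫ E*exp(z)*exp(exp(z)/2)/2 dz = exp(exp(z)/2 + 1) + C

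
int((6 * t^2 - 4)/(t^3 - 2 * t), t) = 2*log(t*(t^2 - 2)) + C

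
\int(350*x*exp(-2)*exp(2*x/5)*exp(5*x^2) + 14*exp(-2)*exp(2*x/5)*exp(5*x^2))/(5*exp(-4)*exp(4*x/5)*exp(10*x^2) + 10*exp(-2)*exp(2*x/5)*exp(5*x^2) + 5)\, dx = (5*exp(5*x^2 + 2*x/5 - 2) - 2)/(exp(5*x^2 + 2*x/5 - 2) + 1) + C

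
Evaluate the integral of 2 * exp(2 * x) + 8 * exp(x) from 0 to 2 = -25 + (4 + exp(2))^2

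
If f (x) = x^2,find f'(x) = 2*x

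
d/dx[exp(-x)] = -exp(-x)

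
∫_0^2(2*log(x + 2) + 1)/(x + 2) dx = log(2) + 3*log(2)^2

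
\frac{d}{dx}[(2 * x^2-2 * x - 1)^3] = 48*x^5 - 120*x^4 + 48*x^3 + 48*x^2 - 12*x - 6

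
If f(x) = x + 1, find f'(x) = 1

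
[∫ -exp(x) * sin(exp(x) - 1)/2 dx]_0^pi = -1/2 + cos(1 - exp(pi))/2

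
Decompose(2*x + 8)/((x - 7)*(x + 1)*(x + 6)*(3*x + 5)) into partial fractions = 63/(338*(3*x + 5)) + 4/(845*(x + 6)) - 3/(40*(x + 1)) + 11/(1352*(x - 7))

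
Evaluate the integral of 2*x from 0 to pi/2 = pi^2/4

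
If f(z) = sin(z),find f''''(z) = sin(z)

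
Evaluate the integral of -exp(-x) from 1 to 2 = -exp(-1) + exp(-2)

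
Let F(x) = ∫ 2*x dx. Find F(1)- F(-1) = 0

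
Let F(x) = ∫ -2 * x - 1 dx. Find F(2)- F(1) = -4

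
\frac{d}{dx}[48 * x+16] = 48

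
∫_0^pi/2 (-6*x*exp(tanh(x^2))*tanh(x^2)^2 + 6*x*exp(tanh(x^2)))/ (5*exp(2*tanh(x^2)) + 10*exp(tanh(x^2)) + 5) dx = -3*(1 - exp(tanh(pi^2/4)))/(10*(1 + exp(tanh(pi^2/4))))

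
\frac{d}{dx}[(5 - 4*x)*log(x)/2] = (-4*x*log(x) - 4*x + 5)/(2*x)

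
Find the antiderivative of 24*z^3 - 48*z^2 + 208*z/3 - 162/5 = 6*z^4 - 16*z^3 + 104*z^2/3 - 162*z/5 + C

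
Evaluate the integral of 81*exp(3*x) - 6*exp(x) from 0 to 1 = -21 - 6*E + 27*exp(3)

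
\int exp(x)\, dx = exp(x) + C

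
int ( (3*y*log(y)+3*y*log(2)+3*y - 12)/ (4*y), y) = 3*(y - 4)*log(2*y)/4 + C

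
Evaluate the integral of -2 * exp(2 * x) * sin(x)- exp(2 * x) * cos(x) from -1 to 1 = -(exp(-2) + exp(2))*sin(1)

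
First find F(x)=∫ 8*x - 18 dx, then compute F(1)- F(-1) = -36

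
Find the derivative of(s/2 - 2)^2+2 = s/2 - 2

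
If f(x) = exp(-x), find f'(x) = -exp(-x)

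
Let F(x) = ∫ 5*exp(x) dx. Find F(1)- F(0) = -5 + 5*E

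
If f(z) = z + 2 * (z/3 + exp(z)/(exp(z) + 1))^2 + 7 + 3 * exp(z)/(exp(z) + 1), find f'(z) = (4*z*exp(3*z) + 24*z*exp(2*z) + 24*z*exp(z) + 4*z + 21*exp(3*z) + 114*exp(2*z) + 66*exp(z) + 9)/(9*exp(3*z) + 27*exp(2*z) + 27*exp(z) + 9)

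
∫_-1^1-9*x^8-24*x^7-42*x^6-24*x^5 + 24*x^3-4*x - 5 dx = -24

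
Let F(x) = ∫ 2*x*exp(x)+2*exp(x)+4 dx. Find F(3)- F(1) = -2*E + 8 + 6*exp(3)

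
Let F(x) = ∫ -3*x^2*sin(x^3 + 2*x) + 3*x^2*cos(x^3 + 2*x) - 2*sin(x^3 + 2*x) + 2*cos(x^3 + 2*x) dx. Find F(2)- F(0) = -1 + sin(12) + cos(12)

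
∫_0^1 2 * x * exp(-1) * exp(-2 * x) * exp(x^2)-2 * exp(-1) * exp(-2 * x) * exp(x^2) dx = -exp(-1) + exp(-2)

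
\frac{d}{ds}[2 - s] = -1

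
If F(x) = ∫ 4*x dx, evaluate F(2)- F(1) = 6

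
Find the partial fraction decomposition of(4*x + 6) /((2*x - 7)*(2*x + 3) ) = 2/(2*x - 7)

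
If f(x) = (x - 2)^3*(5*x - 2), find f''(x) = 60*x^2 - 192*x + 144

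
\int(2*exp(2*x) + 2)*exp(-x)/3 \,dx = 4*sinh(x)/3 + C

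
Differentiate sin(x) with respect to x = cos(x)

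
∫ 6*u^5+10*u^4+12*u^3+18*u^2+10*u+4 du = u^6 + 2*u^5 + 3*u^4 + 6*u^3 + 5*u^2 + 4*u + C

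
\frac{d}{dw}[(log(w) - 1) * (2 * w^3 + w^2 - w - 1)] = (6*w^3*log(w) - 4*w^3 + 2*w^2*log(w) - w^2 - w*log(w) - 1)/w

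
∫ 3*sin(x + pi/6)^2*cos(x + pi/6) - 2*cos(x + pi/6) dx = (sin(x + pi/6)^2 - 2)*sin(x + pi/6) + C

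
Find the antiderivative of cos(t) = sin(t) + C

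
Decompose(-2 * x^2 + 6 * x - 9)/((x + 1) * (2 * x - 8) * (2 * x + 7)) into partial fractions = -109/(75*(2*x + 7)) + 17/(50*(x + 1)) - 17/(150*(x - 4))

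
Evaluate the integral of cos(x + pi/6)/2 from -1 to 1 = sqrt(3)*sin(1)/2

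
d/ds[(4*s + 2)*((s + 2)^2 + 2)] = 12*s^2 + 36*s + 32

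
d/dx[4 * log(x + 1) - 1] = 4/(x + 1)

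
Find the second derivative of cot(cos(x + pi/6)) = 2*sin(x + pi/6)^2*cot(cos(x + pi/6))^3 + 2*sin(x + pi/6)^2*cot(cos(x + pi/6)) + cos(x + pi/6)*cot(cos(x + pi/6))^2 + cos(x + pi/6)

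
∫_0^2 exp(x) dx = -1 + exp(2)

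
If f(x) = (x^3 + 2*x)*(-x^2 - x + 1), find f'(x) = -5*x^4 - 4*x^3 - 3*x^2 - 4*x + 2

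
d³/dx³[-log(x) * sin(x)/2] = (x^3*log(x)*cos(x) + 3*x^2*sin(x) + 3*x*cos(x) - 2*sin(x))/(2*x^3)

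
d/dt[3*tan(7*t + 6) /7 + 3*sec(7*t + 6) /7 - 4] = 3*tan(7*t + 6)^2 + 3*tan(7*t + 6)*sec(7*t + 6) + 3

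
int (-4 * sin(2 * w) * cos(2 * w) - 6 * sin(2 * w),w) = (cos(2*w) + 3)*cos(2*w) + C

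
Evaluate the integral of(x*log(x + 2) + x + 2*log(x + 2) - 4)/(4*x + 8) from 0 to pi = (-1 + pi/4)*log(2 + pi) + log(2)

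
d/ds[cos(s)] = -sin(s)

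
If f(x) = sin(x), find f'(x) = cos(x)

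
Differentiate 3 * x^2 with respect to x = 6*x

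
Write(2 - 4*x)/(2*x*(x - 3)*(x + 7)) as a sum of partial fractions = 3/(14*(x + 7)) - 1/(6*(x - 3)) - 1/(21*x)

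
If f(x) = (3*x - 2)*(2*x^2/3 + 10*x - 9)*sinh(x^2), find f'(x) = 4*x^4*cosh(x^2) + 172*x^3*cosh(x^2)/3 + 6*x^2*sinh(x^2) - 94*x^2*cosh(x^2) + 172*x*sinh(x^2)/3 + 36*x*cosh(x^2) - 47*sinh(x^2)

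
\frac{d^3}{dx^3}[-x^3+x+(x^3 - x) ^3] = 504*x^6 - 630*x^4 + 180*x^2 - 12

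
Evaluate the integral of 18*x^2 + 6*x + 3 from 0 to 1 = 12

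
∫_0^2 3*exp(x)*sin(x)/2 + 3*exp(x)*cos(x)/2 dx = 3*exp(2)*sin(2)/2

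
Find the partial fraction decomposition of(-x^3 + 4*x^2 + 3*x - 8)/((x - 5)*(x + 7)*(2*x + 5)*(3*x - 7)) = -109/(3248*(3*x - 7)) + 67/(1305*(2*x + 5)) - 85/(504*(x + 7)) - 1/(80*(x - 5))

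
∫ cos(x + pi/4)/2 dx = sin(x + pi/4)/2 + C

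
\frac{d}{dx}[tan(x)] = cos(x)^(-2)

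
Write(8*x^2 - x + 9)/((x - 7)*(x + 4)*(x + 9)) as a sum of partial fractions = 333/(40*(x + 9)) - 141/(55*(x + 4)) + 197/(88*(x - 7))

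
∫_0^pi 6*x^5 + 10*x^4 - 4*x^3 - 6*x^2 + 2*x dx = (-pi^3 - pi^2 + pi)^2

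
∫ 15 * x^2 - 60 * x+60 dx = 5*x^3 - 30*x^2 + 60*x + C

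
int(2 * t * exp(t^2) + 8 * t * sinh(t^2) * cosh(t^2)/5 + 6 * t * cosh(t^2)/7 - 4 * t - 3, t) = -2*t^2 - 3*t + exp(t^2) + 3*sinh(t^2)/7 + cosh(2*t^2)/5 + C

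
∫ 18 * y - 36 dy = 9*y^2 - 36*y + C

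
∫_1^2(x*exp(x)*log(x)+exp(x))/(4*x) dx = exp(2)*log(2)/4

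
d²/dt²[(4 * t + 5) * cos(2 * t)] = -16*t*cos(2*t) - 16*sin(2*t) - 20*cos(2*t)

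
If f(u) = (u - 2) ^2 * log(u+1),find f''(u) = (2*u^2*log(u + 1) + 3*u^2 + 4*u*log(u + 1) + 2*log(u + 1) - 12)/(u^2 + 2*u + 1)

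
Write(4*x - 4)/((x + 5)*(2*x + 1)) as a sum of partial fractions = -4/(3*(2*x + 1)) + 8/(3*(x + 5))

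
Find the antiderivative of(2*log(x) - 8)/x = (log(x) - 4)^2 + C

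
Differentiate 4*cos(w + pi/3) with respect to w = -4*sin(w + pi/3)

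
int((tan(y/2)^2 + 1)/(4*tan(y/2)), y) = log(tan(y/2))/2 + C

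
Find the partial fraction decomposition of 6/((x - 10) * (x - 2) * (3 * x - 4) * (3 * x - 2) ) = -27/(112*(3*x - 2)) + 27/(52*(3*x - 4)) - 3/(32*(x - 2)) + 3/(2912*(x - 10))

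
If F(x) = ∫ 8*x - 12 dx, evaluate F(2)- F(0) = -8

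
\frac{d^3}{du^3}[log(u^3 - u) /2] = (3*u^6 + 3*u^4 + 3*u^2 - 1)/(u^9 - 3*u^7 + 3*u^5 - u^3)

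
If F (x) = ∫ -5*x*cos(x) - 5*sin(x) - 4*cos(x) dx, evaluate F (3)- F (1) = -19*sin(3) + 9*sin(1)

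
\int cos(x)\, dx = sin(x) + C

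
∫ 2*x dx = x^2 + C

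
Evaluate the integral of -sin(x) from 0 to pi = -2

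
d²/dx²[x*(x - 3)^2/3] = 2*x - 4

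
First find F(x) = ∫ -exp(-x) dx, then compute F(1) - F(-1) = -E + exp(-1)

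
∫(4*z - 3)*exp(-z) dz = (-4*z - 1)*exp(-z) + C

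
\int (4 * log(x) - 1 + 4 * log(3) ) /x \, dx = (2*log(3*x) - 1)*log(3*x) + C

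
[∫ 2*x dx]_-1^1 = 0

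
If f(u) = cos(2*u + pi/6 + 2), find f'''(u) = 8*sin(2*u + pi/6 + 2)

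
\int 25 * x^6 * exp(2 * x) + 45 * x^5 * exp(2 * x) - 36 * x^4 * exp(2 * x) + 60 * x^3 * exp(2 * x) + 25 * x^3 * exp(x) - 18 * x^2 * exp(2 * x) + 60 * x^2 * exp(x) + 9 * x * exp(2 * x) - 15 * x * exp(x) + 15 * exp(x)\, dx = x*(x*(5*x^2 - 3*x + 3)*exp(x) + 10)*(5*x^2 - 3*x + 3)*exp(x)/2 + C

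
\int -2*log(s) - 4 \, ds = -2*s*(log(s) + 1) + C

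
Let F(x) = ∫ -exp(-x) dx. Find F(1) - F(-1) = -E + exp(-1)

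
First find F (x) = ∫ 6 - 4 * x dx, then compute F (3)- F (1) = -4 - sin(-sinh(1)^2 + 1 + cosh(1)^2) + sin(-sinh(3)^2 + 1 + cosh(3)^2)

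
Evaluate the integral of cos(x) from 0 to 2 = sin(2)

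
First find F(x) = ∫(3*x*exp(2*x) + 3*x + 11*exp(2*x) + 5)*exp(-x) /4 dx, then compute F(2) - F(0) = -7*exp(-2)/2 + 7*exp(2)/2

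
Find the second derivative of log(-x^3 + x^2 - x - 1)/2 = (-3*x^4 + 4*x^3 - 2*x^2 + 8*x - 3)/(2*x^6 - 4*x^5 + 6*x^4 - 2*x^2 + 4*x + 2)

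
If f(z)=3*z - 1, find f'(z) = 3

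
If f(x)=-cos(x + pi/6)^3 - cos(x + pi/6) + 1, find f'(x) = 3*sin(x + pi/6)*cos(x + pi/6)^2 + sin(x + pi/6)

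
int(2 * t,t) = t^2 + C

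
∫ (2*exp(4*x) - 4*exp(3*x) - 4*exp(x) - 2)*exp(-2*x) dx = ((exp(x) - 2)*exp(x) - 1)^2*exp(-2*x) + C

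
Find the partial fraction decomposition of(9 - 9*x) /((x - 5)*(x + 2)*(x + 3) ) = 9/(2*(x + 3)) - 27/(7*(x + 2)) - 9/(14*(x - 5))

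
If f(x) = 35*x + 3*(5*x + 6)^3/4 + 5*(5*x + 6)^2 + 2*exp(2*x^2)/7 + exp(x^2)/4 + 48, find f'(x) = 1125*x^2/4 + 8*x*exp(2*x^2)/7 + x*exp(x^2)/2 + 925*x + 740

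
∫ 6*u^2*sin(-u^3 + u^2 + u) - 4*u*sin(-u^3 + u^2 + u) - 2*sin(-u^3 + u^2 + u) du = 2*cos(u*(-u^2 + u + 1)) + C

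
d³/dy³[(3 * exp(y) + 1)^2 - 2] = 72*exp(2*y) + 6*exp(y)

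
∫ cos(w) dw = sin(w) + C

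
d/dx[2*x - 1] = 2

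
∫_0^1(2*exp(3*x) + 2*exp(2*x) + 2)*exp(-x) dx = (2 + E)*(E - exp(-1))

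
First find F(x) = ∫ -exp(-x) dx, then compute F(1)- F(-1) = -E + exp(-1)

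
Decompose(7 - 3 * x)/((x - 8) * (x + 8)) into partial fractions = -31/(16*(x + 8)) - 17/(16*(x - 8))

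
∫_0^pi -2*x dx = -pi^2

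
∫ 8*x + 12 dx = 4*x^2 + 12*x + C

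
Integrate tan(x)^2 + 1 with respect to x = tan(x) + C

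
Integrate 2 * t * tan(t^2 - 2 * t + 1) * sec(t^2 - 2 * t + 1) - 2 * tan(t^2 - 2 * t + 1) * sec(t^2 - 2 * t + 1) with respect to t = sec(t^2 - 2*t + 1) + C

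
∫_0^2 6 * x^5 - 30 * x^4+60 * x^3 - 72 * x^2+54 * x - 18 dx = -8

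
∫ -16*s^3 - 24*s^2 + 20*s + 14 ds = -4*s^4 - 8*s^3 + 10*s^2 + 14*s + C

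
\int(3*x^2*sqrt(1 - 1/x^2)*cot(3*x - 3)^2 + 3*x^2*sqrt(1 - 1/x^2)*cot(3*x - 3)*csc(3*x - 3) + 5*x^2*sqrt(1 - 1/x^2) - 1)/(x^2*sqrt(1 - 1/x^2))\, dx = 2*x - cot(3*x - 3) + acsc(x) - csc(3*x - 3) + C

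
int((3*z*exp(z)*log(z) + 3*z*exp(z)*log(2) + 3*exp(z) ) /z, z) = 3*exp(z)*log(2*z) + C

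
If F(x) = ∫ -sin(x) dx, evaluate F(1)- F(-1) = 0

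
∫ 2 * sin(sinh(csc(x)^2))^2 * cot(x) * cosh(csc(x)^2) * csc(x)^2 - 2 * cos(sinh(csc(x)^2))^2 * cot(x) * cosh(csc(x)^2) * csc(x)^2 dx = sin(2*sinh(sin(x)^(-2)))/2 + C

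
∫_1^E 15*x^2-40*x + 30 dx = -15 + 5*E*((-2 + E)^2 + 2)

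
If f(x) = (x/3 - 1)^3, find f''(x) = 2*x/9 - 2/3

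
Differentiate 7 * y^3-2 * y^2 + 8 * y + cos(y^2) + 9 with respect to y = 21*y^2 - 2*y*sin(y^2) - 4*y + 8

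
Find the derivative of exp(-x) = -exp(-x)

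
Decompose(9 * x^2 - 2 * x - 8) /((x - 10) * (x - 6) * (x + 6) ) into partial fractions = 41/(24*(x + 6)) - 19/(3*(x - 6)) + 109/(8*(x - 10))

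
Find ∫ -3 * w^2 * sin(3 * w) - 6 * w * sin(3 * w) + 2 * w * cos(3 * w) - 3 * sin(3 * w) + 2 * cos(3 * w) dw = (w + 1)^2*cos(3*w) + C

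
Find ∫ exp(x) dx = exp(x) + C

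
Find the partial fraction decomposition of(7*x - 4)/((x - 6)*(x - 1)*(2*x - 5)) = -18/(7*(2*x - 5)) + 1/(5*(x - 1)) + 38/(35*(x - 6))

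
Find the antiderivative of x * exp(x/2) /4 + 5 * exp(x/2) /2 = (x + 8)*exp(x/2)/2 + C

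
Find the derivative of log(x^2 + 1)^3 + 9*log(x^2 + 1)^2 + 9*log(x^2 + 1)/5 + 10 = (30*x*log(x^2 + 1)^2 + 180*x*log(x^2 + 1) + 18*x)/(5*x^2 + 5)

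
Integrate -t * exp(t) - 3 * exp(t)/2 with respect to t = (-t - 1/2)*exp(t) + C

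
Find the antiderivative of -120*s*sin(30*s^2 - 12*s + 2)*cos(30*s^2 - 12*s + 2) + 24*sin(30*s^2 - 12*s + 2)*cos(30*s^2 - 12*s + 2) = cos(30*s^2 - 12*s + 2)^2 + C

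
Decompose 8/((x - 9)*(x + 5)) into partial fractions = -4/(7*(x + 5)) + 4/(7*(x - 9))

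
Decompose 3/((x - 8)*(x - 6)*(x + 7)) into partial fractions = 1/(65*(x + 7)) - 3/(26*(x - 6)) + 1/(10*(x - 8))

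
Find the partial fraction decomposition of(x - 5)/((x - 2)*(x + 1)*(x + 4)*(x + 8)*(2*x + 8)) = -13/(2240*(x + 8)) - 5/(576*(x + 4)) - 1/(16*(x + 4)^2) + 1/(63*(x + 1)) - 1/(720*(x - 2))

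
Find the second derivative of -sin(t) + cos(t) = sin(t) - cos(t)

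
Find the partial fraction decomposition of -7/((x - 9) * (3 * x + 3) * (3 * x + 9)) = -7/(216*(x + 3)) + 7/(180*(x + 1)) - 7/(1080*(x - 9))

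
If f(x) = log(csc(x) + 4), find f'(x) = -cot(x)*csc(x)/(csc(x) + 4)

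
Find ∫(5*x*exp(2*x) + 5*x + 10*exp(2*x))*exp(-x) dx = 10*(x + 1)*sinh(x) + C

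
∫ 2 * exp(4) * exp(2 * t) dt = exp(2*t + 4) + C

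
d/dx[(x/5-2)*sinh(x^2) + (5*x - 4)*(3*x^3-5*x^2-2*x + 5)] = 60*x^3 + 2*x^2*cosh(x^2)/5 - 111*x^2 - 4*x*cosh(x^2) + 20*x + sinh(x^2)/5 + 33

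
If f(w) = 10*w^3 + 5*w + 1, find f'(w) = 30*w^2 + 5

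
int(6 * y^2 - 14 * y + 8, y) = 2*y^3 - 7*y^2 + 8*y + C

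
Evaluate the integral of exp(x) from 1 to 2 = -E + exp(2)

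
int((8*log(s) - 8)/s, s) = 4*(log(s) - 1)^2 + C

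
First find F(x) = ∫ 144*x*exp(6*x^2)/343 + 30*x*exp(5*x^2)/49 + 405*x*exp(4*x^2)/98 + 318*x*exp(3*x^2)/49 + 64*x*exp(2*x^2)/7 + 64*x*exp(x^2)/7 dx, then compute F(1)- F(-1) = 0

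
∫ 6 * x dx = 3*x^2 + C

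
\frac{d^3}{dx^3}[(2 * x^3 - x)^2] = 480*x^3 - 96*x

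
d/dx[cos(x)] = -sin(x)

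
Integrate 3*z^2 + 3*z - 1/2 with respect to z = z^3 + 3*z^2/2 - z/2 + C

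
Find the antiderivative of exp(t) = exp(t) + C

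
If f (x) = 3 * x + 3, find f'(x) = 3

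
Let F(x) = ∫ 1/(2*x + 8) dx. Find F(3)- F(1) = -log(5)/2 + log(7)/2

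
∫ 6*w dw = 3*w^2 + C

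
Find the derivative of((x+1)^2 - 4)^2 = 4*x^3 + 12*x^2 - 4*x - 12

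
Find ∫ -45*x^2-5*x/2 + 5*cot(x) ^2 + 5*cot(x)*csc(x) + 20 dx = -15*x^3 - 5*x^2/4 + 15*x - 5*cot(x) - 5*csc(x) + C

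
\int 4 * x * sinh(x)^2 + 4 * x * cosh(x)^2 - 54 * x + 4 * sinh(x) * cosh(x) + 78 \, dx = x*(-27*x + 2*sinh(2*x) + 78) + C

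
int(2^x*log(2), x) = 2^x + C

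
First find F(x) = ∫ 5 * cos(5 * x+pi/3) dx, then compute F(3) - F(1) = sin(pi/3 + 15) - sin(pi/3 + 5)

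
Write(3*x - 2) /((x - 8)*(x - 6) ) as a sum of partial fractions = -8/(x - 6) + 11/(x - 8)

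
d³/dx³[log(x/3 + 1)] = 2/(x^3 + 9*x^2 + 27*x + 27)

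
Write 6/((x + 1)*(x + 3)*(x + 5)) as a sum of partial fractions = 3/(4*(x + 5)) - 3/(2*(x + 3)) + 3/(4*(x + 1))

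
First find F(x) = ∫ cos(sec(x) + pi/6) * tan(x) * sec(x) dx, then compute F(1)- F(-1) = 0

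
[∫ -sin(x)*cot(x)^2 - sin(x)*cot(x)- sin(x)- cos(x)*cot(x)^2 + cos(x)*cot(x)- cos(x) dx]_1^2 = -(cos(1) + sin(1))*cot(1) + (cos(2) + sin(2))*cot(2)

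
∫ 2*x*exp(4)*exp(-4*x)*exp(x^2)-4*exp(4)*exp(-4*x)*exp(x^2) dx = exp((x - 2)^2) + C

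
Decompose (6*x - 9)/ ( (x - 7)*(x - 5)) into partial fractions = -21/(2*(x - 5)) + 33/(2*(x - 7))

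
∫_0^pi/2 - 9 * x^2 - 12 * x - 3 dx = 3*pi*(-pi - pi^2/4 - 1)/2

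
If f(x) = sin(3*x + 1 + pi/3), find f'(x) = 3*cos(3*x + 1 + pi/3)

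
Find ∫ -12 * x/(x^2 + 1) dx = -6*log(x^2 + 1) + C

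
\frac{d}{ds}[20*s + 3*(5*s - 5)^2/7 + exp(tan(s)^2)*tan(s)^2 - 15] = 150*s/7 + 2*exp(tan(s)^2)*tan(s)^5 + 4*exp(tan(s)^2)*tan(s)^3 + 2*exp(tan(s)^2)*tan(s) - 10/7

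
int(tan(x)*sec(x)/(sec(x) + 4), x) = log(sec(x) + 4) + C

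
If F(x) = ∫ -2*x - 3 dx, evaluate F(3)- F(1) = -14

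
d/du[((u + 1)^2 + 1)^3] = 6*u^5 + 30*u^4 + 72*u^3 + 96*u^2 + 72*u + 24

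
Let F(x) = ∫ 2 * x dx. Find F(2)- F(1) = 3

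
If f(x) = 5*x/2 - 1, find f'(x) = 5/2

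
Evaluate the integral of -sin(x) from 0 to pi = -2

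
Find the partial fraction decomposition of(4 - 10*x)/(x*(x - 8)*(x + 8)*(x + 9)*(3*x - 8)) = 459/(35840*(3*x - 8)) + 94/(5355*(x + 9)) - 21/(1024*(x + 8)) - 19/(8704*(x - 8)) + 1/(1152*x)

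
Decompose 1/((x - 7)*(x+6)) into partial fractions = -1/(13*(x + 6)) + 1/(13*(x - 7))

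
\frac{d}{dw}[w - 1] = 1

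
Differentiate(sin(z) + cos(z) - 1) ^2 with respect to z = 2*cos(2*z) - 2*sqrt(2)*cos(z + pi/4)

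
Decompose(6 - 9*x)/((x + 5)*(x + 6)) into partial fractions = -60/(x + 6) + 51/(x + 5)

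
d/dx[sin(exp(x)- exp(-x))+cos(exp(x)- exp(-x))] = sqrt(2)*(exp(2*x) + 1)*exp(-x)*cos(exp(x) + pi/4 - exp(-x))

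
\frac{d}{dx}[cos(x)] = -sin(x)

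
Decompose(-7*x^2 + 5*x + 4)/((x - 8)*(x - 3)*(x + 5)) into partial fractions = -49/(26*(x + 5)) + 11/(10*(x - 3)) - 404/(65*(x - 8))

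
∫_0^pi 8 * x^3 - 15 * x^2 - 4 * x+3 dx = -5 + (5 - 2*pi)*(-pi^3 + 1 + pi)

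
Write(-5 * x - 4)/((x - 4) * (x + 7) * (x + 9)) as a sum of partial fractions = 41/(26*(x + 9)) - 31/(22*(x + 7)) - 24/(143*(x - 4))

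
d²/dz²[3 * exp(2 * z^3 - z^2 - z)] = 108*z^4*exp(2*z^3 - z^2 - z) - 72*z^3*exp(2*z^3 - z^2 - z) - 24*z^2*exp(2*z^3 - z^2 - z) + 48*z*exp(2*z^3 - z^2 - z) - 3*exp(2*z^3 - z^2 - z)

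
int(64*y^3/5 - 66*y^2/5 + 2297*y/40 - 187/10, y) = 16*y^4/5 - 22*y^3/5 + 2297*y^2/80 - 187*y/10 + C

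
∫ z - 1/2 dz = z^2/2 - z/2 + C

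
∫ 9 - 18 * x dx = -9*x^2 + 9*x + C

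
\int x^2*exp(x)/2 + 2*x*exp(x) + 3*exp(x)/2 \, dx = (x + 1)^2*exp(x)/2 + C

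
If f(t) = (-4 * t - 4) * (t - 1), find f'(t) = -8*t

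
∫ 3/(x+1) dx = log(3*(x + 1)^3) + C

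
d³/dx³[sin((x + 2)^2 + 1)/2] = -4*x^3*cos(x^2 + 4*x + 5) - 24*x^2*cos(x^2 + 4*x + 5) - 6*x*sin(x^2 + 4*x + 5) - 48*x*cos(x^2 + 4*x + 5) - 12*sin(x^2 + 4*x + 5) - 32*cos(x^2 + 4*x + 5)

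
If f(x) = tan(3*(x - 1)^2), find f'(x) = 6*x*tan(3*x^2 - 6*x + 3)^2 + 6*x - 6*tan(3*x^2 - 6*x + 3)^2 - 6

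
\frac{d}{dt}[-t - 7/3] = -1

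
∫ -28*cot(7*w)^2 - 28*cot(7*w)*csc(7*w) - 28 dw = 4*cot(7*w) + 4*csc(7*w) + C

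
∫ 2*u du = u^2 + C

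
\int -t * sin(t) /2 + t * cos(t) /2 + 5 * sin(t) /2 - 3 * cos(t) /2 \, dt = sqrt(2)*(t - 4)*sin(t + pi/4)/2 + C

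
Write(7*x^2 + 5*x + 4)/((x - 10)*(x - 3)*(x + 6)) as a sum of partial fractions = 113/(72*(x + 6)) - 82/(63*(x - 3)) + 377/(56*(x - 10))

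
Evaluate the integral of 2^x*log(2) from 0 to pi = -1 + 2^pi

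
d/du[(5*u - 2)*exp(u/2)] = 5*u*exp(u/2)/2 + 4*exp(u/2)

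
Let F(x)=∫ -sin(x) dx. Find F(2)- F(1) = -cos(1) + cos(2)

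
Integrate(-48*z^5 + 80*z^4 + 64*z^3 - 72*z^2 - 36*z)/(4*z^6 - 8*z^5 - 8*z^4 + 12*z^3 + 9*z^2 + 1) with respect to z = -2*log(z^2*(-2*z^2 + 2*z + 3)^2 + 1) + C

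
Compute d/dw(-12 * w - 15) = -12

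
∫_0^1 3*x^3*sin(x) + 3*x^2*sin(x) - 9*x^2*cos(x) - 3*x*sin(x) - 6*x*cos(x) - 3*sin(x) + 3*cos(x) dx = -3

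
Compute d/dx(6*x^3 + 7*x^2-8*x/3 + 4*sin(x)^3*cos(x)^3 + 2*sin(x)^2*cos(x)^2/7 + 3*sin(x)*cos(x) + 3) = 18*x^2 + 14*x + 3*(1 - cos(2*x))^3 - 9*(1 - cos(2*x))^2 + sin(4*x)/7 - 3*cos(2*x) + 10/3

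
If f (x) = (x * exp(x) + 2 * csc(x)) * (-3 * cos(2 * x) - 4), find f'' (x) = 12*x*exp(x)*sin(2*x) + 9*x*exp(x)*cos(2*x) - 4*x*exp(x) + 12*exp(x)*sin(2*x) - 6*exp(x)*cos(2*x) - 8*exp(x) - 12*sin(x) + 14/sin(x) - 112/(3*sin(x) - sin(3*x))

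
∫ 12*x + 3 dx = 6*x^2 + 3*x + C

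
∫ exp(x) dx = exp(x) + C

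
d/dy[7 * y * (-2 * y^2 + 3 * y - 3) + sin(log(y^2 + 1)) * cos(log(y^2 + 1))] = (-42*y^4 + 42*y^3 - 63*y^2 - 4*y*sin(log(y^2 + 1))^2 + 44*y - 21)/(y^2 + 1)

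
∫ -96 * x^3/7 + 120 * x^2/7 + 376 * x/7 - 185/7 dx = -24*x^4/7 + 40*x^3/7 + 188*x^2/7 - 185*x/7 + C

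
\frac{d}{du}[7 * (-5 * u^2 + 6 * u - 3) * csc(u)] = 7*(5*u^2*cos(u)/sin(u) - 10*u - 6*u*cos(u)/sin(u) + 6 + 3*cos(u)/sin(u))/sin(u)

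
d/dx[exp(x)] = exp(x)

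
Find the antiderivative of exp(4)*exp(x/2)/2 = exp(x/2 + 4) + C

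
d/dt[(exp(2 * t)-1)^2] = 4*exp(4*t) - 4*exp(2*t)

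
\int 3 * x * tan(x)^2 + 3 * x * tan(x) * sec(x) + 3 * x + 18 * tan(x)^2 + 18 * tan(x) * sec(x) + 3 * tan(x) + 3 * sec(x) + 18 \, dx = (3*x + 18)*(tan(x) + sec(x)) + C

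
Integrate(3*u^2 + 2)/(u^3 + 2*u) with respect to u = log(3*u^3 + 6*u) + C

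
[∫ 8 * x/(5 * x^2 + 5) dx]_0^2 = 4*log(5)/5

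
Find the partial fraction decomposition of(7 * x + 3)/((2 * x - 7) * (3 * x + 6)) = 5/(3*(2*x - 7)) + 1/(3*(x + 2))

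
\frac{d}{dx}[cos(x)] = -sin(x)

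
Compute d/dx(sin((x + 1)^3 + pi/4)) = 3*x^2*cos(x^3 + 3*x^2 + 3*x + pi/4 + 1) + 6*x*cos(x^3 + 3*x^2 + 3*x + pi/4 + 1) + 3*cos(x^3 + 3*x^2 + 3*x + pi/4 + 1)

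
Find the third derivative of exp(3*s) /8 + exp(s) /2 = 27*exp(3*s)/8 + exp(s)/2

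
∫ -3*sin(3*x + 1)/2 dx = cos(3*x + 1)/2 + C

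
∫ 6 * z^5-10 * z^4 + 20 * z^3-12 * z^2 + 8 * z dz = z^6 - 2*z^5 + 5*z^4 - 4*z^3 + 4*z^2 + C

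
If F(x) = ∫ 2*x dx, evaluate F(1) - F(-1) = 0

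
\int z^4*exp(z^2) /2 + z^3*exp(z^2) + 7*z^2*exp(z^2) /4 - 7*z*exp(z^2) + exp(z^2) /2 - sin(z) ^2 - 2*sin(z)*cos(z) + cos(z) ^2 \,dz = (z^3/4 + z^2/2 + z/2 - 4)*exp(z^2) + sin(z)*cos(z) + cos(z)^2 + C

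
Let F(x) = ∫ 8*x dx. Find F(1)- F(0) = 4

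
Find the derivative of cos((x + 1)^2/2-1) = -(x + 1)*sin(x^2/2 + x - 1/2)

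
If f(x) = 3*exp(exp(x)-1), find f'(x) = 3*exp(x + exp(x) - 1)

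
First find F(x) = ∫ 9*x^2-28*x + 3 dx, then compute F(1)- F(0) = -8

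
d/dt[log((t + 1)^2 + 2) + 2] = (2*t + 2)/(t^2 + 2*t + 3)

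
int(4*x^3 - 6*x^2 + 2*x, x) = x^4 - 2*x^3 + x^2 + C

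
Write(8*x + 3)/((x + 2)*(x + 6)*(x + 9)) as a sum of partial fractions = -23/(7*(x + 9)) + 15/(4*(x + 6)) - 13/(28*(x + 2))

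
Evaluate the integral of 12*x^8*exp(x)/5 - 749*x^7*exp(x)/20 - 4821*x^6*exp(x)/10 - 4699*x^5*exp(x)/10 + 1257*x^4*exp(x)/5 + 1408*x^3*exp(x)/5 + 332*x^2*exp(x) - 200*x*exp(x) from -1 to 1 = -18*E + 559*exp(-1)/2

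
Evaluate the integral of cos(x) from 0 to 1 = sin(1)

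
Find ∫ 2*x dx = x^2 + C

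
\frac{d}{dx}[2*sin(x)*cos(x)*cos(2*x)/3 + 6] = 16*sin(x)^4/3 - 16*sin(x)^2/3 + 2/3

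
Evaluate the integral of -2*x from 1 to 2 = -3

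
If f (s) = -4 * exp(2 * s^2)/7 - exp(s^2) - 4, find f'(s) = -16*s*exp(2*s^2)/7 - 2*s*exp(s^2)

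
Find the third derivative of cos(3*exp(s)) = 3*(9*exp(2*s)*sin(3*exp(s)) - 9*exp(s)*cos(3*exp(s)) - sin(3*exp(s)))*exp(s)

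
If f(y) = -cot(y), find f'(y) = sin(y)^(-2)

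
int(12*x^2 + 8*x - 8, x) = 4*x^3 + 4*x^2 - 8*x + C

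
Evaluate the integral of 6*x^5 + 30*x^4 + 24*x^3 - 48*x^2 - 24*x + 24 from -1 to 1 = 28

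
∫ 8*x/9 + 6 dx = 4*x^2/9 + 6*x + C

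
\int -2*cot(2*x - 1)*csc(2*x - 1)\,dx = csc(2*x - 1) + C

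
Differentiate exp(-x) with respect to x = -exp(-x)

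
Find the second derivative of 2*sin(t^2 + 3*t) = -8*t^2*sin(t*(t + 3)) - 24*t*sin(t*(t + 3)) - 18*sin(t*(t + 3)) + 4*cos(t*(t + 3))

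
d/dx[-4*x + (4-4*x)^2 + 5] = 32*x - 36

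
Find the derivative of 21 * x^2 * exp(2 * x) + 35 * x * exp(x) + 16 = 42*x^2*exp(2*x) + 42*x*exp(2*x) + 35*x*exp(x) + 35*exp(x)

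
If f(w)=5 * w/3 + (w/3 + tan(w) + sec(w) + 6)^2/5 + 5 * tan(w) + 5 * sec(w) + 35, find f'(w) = 2*w*tan(w)^2/15 + 2*w*tan(w)*sec(w)/15 + 8*w/45 + 2*tan(w)^3/5 + 4*tan(w)^2*sec(w)/5 + 37*tan(w)^2/5 + 2*tan(w)*sec(w)^2/5 + 37*tan(w)*sec(w)/5 + 8*tan(w)/15 + 8*sec(w)/15 + 148/15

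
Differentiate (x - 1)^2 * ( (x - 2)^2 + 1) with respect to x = 4*x^3 - 18*x^2 + 28*x - 14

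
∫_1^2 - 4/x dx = -4*log(6) + 4*log(3)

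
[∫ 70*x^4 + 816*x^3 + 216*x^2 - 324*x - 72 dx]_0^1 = 56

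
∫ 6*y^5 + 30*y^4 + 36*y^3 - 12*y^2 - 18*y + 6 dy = y^6 + 6*y^5 + 9*y^4 - 4*y^3 - 9*y^2 + 6*y + C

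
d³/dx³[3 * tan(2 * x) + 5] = 144*tan(2*x)^4 + 192*tan(2*x)^2 + 48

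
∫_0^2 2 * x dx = 4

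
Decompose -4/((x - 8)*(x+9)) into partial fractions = 4/(17*(x + 9)) - 4/(17*(x - 8))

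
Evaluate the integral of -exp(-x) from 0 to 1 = -1 + exp(-1)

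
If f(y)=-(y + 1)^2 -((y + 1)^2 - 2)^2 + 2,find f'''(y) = -24*y - 24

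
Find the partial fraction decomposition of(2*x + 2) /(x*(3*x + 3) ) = 2/(3*x)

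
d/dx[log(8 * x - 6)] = 4/(4*x - 3)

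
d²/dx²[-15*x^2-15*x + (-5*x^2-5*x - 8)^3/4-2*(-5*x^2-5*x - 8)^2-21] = -1875*x^4/2 - 1875*x^3 - 3525*x^2 - 5175*x/2 - 1230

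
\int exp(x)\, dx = exp(x) + C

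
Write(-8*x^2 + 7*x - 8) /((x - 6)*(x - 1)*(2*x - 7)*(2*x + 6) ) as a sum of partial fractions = 326/(325*(2*x - 7)) + 101/(936*(x + 3)) - 9/(200*(x - 1)) - 127/(225*(x - 6))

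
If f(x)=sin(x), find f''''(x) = sin(x)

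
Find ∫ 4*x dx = 2*x^2 + C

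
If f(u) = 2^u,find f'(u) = 2^u*log(2)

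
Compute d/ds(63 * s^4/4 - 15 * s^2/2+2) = 63*s^3 - 15*s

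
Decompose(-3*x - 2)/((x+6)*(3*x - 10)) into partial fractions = -9/(7*(3*x - 10)) - 4/(7*(x + 6))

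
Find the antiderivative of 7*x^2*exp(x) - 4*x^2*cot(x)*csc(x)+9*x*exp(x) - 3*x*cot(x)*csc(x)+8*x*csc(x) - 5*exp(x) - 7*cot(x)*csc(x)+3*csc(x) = x*(7*x - 5)*exp(x) + (4*x^2 + 3*x + 7)*csc(x) + C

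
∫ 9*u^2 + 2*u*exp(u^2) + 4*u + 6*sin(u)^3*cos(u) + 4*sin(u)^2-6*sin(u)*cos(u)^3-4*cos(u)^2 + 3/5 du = 3*u^3 + 2*u^2 + 3*u/5 + exp(u^2) - 2*sin(2*u) + 3*cos(4*u)/8 + C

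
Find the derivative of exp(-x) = -exp(-x)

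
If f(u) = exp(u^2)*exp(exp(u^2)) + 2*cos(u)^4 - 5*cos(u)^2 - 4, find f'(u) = 2*u*exp(2*u^2)*exp(exp(u^2)) + 2*u*exp(u^2)*exp(exp(u^2)) + 3*sin(2*u) - sin(4*u)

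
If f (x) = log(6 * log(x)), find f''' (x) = (2*log(x)^2 + 3*log(x) + 2)/(x^3*log(x)^3)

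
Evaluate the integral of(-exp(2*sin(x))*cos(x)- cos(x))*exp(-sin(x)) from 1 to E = -exp(sin(E)) - exp(-sin(1)) + exp(-sin(E)) + exp(sin(1))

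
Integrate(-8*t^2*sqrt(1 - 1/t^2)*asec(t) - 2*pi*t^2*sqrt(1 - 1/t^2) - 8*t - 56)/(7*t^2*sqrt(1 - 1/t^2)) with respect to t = -2*(t + 7)*(4*asec(t) + pi)/7 + C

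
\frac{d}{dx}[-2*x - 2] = -2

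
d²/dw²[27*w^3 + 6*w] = 162*w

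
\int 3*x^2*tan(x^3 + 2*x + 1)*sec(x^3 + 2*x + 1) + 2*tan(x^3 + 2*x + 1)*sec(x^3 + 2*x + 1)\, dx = sec(x^3 + 2*x + 1) + C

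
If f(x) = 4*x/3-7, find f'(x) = 4/3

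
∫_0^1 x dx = 1/2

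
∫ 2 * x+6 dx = x^2 + 6*x + C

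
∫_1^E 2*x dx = -1 + exp(2)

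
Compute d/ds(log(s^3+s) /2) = (3*s^2 + 1)/(2*s^3 + 2*s)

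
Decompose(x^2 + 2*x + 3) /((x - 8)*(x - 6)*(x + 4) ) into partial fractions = 11/(120*(x + 4)) - 51/(20*(x - 6)) + 83/(24*(x - 8))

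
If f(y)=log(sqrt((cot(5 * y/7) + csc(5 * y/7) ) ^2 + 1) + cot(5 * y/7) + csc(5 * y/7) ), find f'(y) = -5*(sqrt(2)*sqrt((cos(5*y/7) + 1)/sin(5*y/7)^2) + cos(5*y/7)/sin(5*y/7) + 1/sin(5*y/7))/(7*(sqrt(2)*sqrt((cos(5*y/7) + 1)/sin(5*y/7)^2)*sin(5*y/7) + 2))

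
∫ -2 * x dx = -x^2 + C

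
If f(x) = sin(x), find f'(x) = cos(x)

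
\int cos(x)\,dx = sin(x) + C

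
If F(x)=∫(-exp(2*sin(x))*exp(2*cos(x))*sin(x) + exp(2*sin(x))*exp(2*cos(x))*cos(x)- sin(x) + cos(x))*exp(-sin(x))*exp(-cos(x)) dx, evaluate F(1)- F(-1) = -exp(-sin(1) + cos(1)) - exp(-sin(1) - cos(1)) + exp(-cos(1) + sin(1)) + exp(cos(1) + sin(1))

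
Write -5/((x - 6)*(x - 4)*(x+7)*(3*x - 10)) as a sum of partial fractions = -135/(496*(3*x - 10)) + 5/(4433*(x + 7)) + 5/(44*(x - 4)) - 5/(208*(x - 6))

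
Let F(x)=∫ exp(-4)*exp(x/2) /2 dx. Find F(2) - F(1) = -exp(-7/2) + exp(-3)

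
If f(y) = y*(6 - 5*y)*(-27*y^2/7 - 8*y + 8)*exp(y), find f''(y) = 135*y^4*exp(y)/7 + 1198*y^3*exp(y)/7 + 1712*y^2*exp(y)/7 - 1420*y*exp(y)/7 - 80*exp(y)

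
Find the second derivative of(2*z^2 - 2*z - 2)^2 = 48*z^2 - 48*z - 8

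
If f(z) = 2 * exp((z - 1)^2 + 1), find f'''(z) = 16*z^3*exp(z^2 - 2*z + 2) - 48*z^2*exp(z^2 - 2*z + 2) + 72*z*exp(z^2 - 2*z + 2) - 40*exp(z^2 - 2*z + 2)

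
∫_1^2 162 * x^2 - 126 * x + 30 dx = 219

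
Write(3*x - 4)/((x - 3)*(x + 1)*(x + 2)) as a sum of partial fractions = -2/(x + 2) + 7/(4*(x + 1)) + 1/(4*(x - 3))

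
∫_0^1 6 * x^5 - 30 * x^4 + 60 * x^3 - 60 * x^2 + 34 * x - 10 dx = -3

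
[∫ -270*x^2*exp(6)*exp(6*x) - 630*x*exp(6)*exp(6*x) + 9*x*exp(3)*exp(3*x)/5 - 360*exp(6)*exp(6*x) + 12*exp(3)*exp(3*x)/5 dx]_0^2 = -405*exp(18) - 3*exp(3)/5 + 9*exp(9)/5 + 45*exp(6)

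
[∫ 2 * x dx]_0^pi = pi^2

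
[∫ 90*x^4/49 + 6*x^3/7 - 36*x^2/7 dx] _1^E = 111/98 + 6*(-2 + E/4 + 3*exp(2)/7)*exp(3)/7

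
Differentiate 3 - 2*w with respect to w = -2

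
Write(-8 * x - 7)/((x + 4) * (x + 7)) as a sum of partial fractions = -49/(3*(x + 7)) + 25/(3*(x + 4))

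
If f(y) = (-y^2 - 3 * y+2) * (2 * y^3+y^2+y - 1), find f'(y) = -10*y^4 - 28*y^3 + 5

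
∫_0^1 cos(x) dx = sin(1)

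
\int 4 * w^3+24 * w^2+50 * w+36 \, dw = w^4 + 8*w^3 + 25*w^2 + 36*w + C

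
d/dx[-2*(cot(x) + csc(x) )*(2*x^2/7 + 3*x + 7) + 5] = 4*x^2*cos(x)/(7*sin(x)^2) + 4*x^2/(7*sin(x)^2) - 8*x/(7*tan(x)) - 8*x/(7*sin(x)) + 6*x*cos(x)/sin(x)^2 + 6*x/sin(x)^2 - 6/tan(x) - 6/sin(x) + 14*cos(x)/sin(x)^2 + 14/sin(x)^2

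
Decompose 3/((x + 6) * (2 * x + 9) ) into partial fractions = 2/(2*x + 9) - 1/(x + 6)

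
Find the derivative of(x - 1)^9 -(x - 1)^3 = 9*x^8 - 72*x^7 + 252*x^6 - 504*x^5 + 630*x^4 - 504*x^3 + 249*x^2 - 66*x + 6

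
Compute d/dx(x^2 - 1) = 2*x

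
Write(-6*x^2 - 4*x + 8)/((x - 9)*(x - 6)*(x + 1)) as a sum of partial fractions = 3/(35*(x + 1)) + 232/(21*(x - 6)) - 257/(15*(x - 9))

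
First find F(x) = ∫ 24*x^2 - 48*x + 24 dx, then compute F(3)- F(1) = 64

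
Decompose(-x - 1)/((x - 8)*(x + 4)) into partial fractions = -1/(4*(x + 4)) - 3/(4*(x - 8))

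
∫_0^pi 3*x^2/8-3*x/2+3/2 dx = (-1 + pi/2)^3 + 1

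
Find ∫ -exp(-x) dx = exp(-x) + C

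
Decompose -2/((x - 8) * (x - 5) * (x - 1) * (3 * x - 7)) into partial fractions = -27/(272*(3*x - 7)) + 1/(56*(x - 1)) + 1/(48*(x - 5)) - 2/(357*(x - 8))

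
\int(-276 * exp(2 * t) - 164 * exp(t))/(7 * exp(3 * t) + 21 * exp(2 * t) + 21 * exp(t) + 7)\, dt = (-375*exp(2*t) - 474*exp(t) - 155)/(7*(exp(2*t) + 2*exp(t) + 1)) + C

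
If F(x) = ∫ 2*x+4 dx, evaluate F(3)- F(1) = 16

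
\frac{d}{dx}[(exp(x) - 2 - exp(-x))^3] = (3*exp(6*x) - 12*exp(5*x) + 9*exp(4*x) + 9*exp(2*x) + 12*exp(x) + 3)*exp(-3*x)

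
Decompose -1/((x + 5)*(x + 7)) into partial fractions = 1/(2*(x + 7)) - 1/(2*(x + 5))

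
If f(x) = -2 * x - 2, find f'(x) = -2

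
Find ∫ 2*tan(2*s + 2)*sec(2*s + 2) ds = sec(2*s + 2) + C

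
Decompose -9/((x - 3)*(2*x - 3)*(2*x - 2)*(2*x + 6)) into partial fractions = 2/(3*(2*x - 3)) + 1/(96*(x + 3)) - 9/(32*(x - 1)) - 1/(16*(x - 3))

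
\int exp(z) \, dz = exp(z) + C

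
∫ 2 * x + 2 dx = x^2 + 2*x + C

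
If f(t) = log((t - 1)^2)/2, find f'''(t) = 2/(t^3 - 3*t^2 + 3*t - 1)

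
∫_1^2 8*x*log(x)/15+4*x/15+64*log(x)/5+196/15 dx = 4/15 + 80*log(2)/3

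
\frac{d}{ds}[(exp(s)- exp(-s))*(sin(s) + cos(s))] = 2*(exp(2*s)*cos(s) + sin(s))*exp(-s)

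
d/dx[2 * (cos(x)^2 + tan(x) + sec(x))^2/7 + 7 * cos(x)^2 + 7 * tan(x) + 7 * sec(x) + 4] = -4*sin(x)^2/7 - 8*sin(x)*cos(x)^3/7 - 4*sin(x)/7 - 7*sin(2*x) + 4*cos(x)^2/7 + 4*tan(x)^3/7 + 8*tan(x)^2*sec(x)/7 + 7*tan(x)^2 + 4*tan(x)*sec(x)^2/7 + 7*tan(x)*sec(x) + 4*tan(x)/7 + 4*sec(x)/7 + 7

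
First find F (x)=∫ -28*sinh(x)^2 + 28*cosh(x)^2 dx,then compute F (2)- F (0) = 56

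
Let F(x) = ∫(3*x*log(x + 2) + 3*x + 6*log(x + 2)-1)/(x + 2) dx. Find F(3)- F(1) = -2*log(3) + 8*log(5)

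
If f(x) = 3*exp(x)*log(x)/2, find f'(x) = (3*x*exp(x)*log(x) + 3*exp(x))/(2*x)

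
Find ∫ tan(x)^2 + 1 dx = tan(x) + C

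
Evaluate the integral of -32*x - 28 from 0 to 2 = -120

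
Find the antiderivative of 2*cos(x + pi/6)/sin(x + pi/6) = 2*log(sin(x + pi/6)) + C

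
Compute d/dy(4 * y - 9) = 4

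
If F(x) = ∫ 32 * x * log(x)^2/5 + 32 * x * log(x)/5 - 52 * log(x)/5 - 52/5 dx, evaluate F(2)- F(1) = -36/5 - 8*log(2)/5 + (6 - 8*log(2))^2/5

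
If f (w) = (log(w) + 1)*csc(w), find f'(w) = (-w*log(w)*cot(w)*csc(w) - w*cot(w)*csc(w) + csc(w))/w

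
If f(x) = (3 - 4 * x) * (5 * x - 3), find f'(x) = 27 - 40*x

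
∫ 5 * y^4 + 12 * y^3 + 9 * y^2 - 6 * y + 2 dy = y^5 + 3*y^4 + 3*y^3 - 3*y^2 + 2*y + C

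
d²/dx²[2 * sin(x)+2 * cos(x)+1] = -2*sin(x) - 2*cos(x)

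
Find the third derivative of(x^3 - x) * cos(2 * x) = 8*x^3*sin(2*x) - 36*x^2*cos(2*x) - 44*x*sin(2*x) + 18*cos(2*x)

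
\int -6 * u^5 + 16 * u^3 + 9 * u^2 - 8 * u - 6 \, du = -u^6 + 4*u^4 + 3*u^3 - 4*u^2 - 6*u + C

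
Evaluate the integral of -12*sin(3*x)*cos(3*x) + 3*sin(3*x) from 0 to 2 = -cos(6) + cos(12)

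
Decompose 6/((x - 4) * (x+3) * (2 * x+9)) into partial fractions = 8/(17*(2*x + 9)) - 2/(7*(x + 3)) + 6/(119*(x - 4))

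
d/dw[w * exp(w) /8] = w*exp(w)/8 + exp(w)/8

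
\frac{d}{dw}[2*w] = 2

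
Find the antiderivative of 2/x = 2*log(x) + C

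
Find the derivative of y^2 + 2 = 2*y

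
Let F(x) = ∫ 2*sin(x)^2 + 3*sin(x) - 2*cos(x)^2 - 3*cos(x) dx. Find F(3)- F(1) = -sin(6) + sin(2) - 3*sqrt(2)*sin(pi/4 + 3) + 3*sqrt(2)*sin(pi/4 + 1)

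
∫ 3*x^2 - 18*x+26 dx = x^3 - 9*x^2 + 26*x + C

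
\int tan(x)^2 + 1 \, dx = tan(x) + C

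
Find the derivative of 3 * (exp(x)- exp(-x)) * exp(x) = 6*exp(2*x)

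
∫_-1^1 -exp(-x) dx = -E + exp(-1)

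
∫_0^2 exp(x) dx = -1 + exp(2)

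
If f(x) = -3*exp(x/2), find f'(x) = -3*exp(x/2)/2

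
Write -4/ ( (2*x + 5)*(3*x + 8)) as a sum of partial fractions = 12/(3*x + 8) - 8/(2*x + 5)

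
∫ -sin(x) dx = cos(x) + C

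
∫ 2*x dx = x^2 + C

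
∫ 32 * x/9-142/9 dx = 16*x^2/9 - 142*x/9 + C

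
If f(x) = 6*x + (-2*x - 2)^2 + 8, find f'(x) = 8*x + 14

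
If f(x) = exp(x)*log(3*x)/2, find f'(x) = (x*exp(x)*log(x) + x*exp(x)*log(3) + exp(x))/(2*x)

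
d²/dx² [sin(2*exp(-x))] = (2*exp(x)*cos(2*exp(-x)) - 4*sin(2*exp(-x)))*exp(-2*x)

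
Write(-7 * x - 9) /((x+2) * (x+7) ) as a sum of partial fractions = -8/(x + 7) + 1/(x + 2)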